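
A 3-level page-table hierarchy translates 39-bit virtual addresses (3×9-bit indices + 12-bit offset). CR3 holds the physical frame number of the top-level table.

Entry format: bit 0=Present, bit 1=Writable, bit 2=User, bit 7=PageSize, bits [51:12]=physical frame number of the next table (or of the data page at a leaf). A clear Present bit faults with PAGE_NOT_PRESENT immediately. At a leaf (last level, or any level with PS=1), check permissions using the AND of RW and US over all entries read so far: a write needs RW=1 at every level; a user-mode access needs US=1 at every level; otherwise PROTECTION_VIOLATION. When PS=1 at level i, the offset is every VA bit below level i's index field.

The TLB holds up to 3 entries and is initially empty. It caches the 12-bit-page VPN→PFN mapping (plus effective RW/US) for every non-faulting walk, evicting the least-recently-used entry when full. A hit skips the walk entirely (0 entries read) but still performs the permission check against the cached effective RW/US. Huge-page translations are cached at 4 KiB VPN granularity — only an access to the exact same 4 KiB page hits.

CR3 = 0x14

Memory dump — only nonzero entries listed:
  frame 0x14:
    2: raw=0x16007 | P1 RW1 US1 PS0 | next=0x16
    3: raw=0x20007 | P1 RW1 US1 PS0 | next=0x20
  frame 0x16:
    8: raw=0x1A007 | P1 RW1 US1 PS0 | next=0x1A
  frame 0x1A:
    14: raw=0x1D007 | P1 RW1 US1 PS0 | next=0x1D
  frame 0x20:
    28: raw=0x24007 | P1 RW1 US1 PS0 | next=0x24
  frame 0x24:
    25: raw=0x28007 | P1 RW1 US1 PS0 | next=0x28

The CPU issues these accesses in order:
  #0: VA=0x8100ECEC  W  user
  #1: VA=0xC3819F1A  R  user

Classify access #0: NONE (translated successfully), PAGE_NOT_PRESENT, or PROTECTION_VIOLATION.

Trace:
#0 VA=0x8100ECEC (w,user):
  L0: frame=0x14 idx=2 entry=0x16007 [P=1 RW=1 US=1 PS=0]
  L1: frame=0x16 idx=8 entry=0x1A007 [P=1 RW=1 US=1 PS=0]
  L2: frame=0x1A idx=14 entry=0x1D007 [P=1 RW=1 US=1 PS=0]
  ⇒ phys 0x1DCEC  [3 reads]
#1 VA=0xC3819F1A (r,user):
  L0: frame=0x14 idx=3 entry=0x20007 [P=1 RW=1 US=1 PS=0]
  L1: frame=0x20 idx=28 entry=0x24007 [P=1 RW=1 US=1 PS=0]
  L2: frame=0x24 idx=25 entry=0x28007 [P=1 RW=1 US=1 PS=0]
  ⇒ phys 0x28F1A  [3 reads]

Access #0 fault: NONE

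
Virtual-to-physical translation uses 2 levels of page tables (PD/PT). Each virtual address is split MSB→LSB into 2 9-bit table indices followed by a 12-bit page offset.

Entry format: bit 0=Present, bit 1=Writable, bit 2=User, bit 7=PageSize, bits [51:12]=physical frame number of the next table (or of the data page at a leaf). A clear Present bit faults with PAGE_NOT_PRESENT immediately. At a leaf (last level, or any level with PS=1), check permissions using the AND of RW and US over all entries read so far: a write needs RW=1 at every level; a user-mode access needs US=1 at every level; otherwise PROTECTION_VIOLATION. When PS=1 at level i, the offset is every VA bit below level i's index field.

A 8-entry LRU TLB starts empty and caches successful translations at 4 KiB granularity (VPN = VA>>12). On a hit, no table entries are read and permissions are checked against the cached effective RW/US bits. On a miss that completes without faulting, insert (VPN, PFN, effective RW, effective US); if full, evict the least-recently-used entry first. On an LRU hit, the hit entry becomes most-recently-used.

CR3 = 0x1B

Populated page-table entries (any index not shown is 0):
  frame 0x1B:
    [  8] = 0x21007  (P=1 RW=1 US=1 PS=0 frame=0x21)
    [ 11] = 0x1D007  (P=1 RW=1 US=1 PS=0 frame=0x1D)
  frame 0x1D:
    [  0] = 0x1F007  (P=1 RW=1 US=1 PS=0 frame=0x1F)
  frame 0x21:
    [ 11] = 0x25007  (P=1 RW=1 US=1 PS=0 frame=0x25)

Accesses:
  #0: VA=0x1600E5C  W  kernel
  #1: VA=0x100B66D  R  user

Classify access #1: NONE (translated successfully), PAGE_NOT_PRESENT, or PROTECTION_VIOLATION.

Per-access translation:
#0 VA=0x1600E5C (w,kernel):
  lvl0: tbl 0x1B, slot 11 ⇒ 0x1D007 (P1/RW1/US1/PS0)
  lvl1: tbl 0x1D, slot 0 ⇒ 0x1F007 (P1/RW1/US1/PS0)
  ⇒ phys 0x1FE5C  [2 reads]
#1 VA=0x100B66D (r,user):
  lvl0: tbl 0x1B, slot 8 ⇒ 0x21007 (P1/RW1/US1/PS0)
  lvl1: tbl 0x21, slot 11 ⇒ 0x25007 (P1/RW1/US1/PS0)
  ⇒ phys 0x2566D  [2 reads]

Access #1 fault: NONE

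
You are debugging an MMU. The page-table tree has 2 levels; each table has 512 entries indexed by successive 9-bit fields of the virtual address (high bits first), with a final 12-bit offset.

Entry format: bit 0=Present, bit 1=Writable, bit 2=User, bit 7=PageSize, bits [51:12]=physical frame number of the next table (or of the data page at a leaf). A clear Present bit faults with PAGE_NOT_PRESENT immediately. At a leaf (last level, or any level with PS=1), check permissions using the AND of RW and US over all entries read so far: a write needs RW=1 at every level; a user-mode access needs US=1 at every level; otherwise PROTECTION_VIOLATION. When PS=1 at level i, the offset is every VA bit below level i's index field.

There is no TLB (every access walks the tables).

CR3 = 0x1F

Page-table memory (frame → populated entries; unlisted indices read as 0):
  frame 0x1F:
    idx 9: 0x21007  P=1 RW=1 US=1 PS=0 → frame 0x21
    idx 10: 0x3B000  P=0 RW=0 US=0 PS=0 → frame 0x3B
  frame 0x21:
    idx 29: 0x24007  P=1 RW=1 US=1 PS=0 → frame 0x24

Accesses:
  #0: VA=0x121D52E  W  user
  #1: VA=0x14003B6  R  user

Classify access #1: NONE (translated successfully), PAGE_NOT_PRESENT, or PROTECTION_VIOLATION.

Trace:
#0 VA=0x121D52E (w,user):
  [0] read 0x1F idx=9: raw=0x21007 flags P=1 W=1 U=1 S=0
  [1] read 0x21 idx=29: raw=0x24007 flags P=1 W=1 U=1 S=0
  → PA=0x2452E  (2 entries read)
#1 VA=0x14003B6 (r,user):
  [0] read 0x1F idx=10: raw=0x3B000 flags P=0 W=0 U=0 S=0
  ⇒ fault: PAGE_NOT_PRESENT  — 1 lookups

Access #1 fault: PAGE_NOT_PRESENT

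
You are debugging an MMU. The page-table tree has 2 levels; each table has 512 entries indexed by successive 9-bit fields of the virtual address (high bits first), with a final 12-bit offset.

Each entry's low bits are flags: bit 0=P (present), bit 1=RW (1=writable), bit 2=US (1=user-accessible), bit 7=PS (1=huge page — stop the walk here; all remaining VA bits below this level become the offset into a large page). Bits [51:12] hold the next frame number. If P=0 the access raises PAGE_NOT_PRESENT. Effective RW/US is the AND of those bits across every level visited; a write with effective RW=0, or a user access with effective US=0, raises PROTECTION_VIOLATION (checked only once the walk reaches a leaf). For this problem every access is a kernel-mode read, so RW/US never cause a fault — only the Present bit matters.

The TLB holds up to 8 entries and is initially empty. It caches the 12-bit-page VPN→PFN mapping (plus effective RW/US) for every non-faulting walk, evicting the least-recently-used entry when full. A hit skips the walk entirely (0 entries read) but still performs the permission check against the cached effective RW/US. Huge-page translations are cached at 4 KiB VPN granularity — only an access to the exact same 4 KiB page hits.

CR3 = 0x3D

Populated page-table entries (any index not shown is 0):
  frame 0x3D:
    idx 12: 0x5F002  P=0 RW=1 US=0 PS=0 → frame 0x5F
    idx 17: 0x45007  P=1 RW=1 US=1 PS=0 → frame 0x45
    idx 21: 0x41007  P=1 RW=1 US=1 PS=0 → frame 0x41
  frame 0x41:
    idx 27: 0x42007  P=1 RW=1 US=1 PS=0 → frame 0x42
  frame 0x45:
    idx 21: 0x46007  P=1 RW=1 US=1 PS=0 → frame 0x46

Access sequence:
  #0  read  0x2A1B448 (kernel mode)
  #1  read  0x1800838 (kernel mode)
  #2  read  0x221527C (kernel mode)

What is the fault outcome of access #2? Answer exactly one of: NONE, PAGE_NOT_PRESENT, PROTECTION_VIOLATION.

Walk each access:
#0 VA=0x2A1B448 (r,kernel):
  lvl0: tbl 0x3D, slot 21 ⇒ 0x41007 (P1/RW1/US1/PS0)
  lvl1: tbl 0x41, slot 27 ⇒ 0x42007 (P1/RW1/US1/PS0)
  ⇒ phys 0x42448  [2 reads]
#1 VA=0x1800838 (r,kernel):
  lvl0: tbl 0x3D, slot 12 ⇒ 0x5F002 (P0/RW1/US0/PS0)
  → PAGE_NOT_PRESENT  (1 entries read)
#2 VA=0x221527C (r,kernel):
  lvl0: tbl 0x3D, slot 17 ⇒ 0x45007 (P1/RW1/US1/PS0)
  lvl1: tbl 0x45, slot 21 ⇒ 0x46007 (P1/RW1/US1/PS0)
  ⇒ phys 0x4627C  [2 reads]

Access #2 fault: NONE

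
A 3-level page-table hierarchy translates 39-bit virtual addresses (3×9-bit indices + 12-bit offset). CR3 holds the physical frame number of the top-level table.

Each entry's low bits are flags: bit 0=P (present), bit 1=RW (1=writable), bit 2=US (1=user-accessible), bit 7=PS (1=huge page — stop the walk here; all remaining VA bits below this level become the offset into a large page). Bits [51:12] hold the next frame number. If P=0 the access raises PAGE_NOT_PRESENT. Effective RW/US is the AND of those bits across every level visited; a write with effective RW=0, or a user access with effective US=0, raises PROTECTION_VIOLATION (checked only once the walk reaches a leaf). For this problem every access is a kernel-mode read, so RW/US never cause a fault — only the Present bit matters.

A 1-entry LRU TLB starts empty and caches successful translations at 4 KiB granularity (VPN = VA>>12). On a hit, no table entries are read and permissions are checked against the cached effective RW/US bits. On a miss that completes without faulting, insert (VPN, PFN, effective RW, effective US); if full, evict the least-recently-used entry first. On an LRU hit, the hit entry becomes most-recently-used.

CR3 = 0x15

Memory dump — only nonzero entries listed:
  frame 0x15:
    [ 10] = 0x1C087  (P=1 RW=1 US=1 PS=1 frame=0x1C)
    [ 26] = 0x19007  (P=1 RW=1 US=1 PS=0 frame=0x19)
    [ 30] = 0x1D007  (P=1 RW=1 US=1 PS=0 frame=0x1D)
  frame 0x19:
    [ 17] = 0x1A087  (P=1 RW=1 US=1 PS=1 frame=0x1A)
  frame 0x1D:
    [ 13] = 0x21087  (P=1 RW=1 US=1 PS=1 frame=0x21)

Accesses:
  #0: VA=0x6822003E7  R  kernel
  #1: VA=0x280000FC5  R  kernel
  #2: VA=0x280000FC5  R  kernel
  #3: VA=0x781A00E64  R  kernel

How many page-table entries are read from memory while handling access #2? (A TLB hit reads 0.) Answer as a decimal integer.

Walk each access:
#0 VA=0x6822003E7 (r,kernel):
  lvl0: tbl 0x15, slot 26 ⇒ 0x19007 (P1/RW1/US1/PS0)
  lvl1: tbl 0x19, slot 17 ⇒ 0x1A087 (P1/RW1/US1/PS1)
  ⇒ phys 0x1A3E7 (huge @L1)  [2 reads]
#1 VA=0x280000FC5 (r,kernel):
  lvl0: tbl 0x15, slot 10 ⇒ 0x1C087 (P1/RW1/US1/PS1)
  ⇒ phys 0x1CFC5 (huge @L0)  [1 reads]
#2 VA=0x280000FC5 (r,kernel):
  TLB hit vpn=0x280000 → PA=0x1CFC5
#3 VA=0x781A00E64 (r,kernel):
  lvl0: tbl 0x15, slot 30 ⇒ 0x1D007 (P1/RW1/US1/PS0)
  lvl1: tbl 0x1D, slot 13 ⇒ 0x21087 (P1/RW1/US1/PS1)
  ⇒ phys 0x21E64 (huge @L1)  [2 reads]

Entries read for #2: 0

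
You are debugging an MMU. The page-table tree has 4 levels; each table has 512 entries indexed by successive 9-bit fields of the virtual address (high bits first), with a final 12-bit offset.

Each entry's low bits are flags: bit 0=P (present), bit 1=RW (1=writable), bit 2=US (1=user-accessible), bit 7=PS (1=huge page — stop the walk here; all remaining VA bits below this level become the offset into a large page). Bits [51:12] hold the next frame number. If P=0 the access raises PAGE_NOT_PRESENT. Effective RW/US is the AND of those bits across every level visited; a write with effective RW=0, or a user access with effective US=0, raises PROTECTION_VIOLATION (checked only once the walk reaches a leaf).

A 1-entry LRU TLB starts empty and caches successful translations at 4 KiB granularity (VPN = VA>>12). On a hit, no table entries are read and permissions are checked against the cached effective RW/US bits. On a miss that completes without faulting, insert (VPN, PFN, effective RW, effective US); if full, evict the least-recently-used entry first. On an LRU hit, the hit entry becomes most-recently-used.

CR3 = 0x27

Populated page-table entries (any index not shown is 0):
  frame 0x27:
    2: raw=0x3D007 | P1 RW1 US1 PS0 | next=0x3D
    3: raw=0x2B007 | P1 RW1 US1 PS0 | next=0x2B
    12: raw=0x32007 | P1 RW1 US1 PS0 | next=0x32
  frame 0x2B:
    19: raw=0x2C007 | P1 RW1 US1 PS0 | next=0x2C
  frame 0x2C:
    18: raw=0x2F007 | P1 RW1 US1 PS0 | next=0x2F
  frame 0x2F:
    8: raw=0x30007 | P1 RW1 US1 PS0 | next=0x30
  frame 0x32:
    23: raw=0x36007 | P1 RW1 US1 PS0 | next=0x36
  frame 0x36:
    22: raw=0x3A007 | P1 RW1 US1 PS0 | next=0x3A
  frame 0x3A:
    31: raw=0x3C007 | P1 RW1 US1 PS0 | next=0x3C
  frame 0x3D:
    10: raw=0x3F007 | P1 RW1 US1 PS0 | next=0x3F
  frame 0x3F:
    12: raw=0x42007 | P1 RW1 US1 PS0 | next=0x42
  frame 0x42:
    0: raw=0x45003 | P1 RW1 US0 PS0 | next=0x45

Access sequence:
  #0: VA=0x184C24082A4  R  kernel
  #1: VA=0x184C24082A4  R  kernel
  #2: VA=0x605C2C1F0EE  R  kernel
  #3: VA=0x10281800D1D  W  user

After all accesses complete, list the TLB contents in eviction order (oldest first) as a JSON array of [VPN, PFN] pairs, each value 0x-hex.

Walk each access:
#0 VA=0x184C24082A4 (r,kernel):
  [0] read 0x27 idx=3: raw=0x2B007 flags P=1 W=1 U=1 S=0
  [1] read 0x2B idx=19: raw=0x2C007 flags P=1 W=1 U=1 S=0
  [2] read 0x2C idx=18: raw=0x2F007 flags P=1 W=1 U=1 S=0
  [3] read 0x2F idx=8: raw=0x30007 flags P=1 W=1 U=1 S=0
  → PA=0x302A4  (4 entries read)
#1 VA=0x184C24082A4 (r,kernel):
  TLB hit vpn=0x184C2408 → PA=0x302A4
#2 VA=0x605C2C1F0EE (r,kernel):
  [0] read 0x27 idx=12: raw=0x32007 flags P=1 W=1 U=1 S=0
  [1] read 0x32 idx=23: raw=0x36007 flags P=1 W=1 U=1 S=0
  [2] read 0x36 idx=22: raw=0x3A007 flags P=1 W=1 U=1 S=0
  [3] read 0x3A idx=31: raw=0x3C007 flags P=1 W=1 U=1 S=0
  → PA=0x3C0EE  (4 entries read)
#3 VA=0x10281800D1D (w,user):
  [0] read 0x27 idx=2: raw=0x3D007 flags P=1 W=1 U=1 S=0
  [1] read 0x3D idx=10: raw=0x3F007 flags P=1 W=1 U=1 S=0
  [2] read 0x3F idx=12: raw=0x42007 flags P=1 W=1 U=1 S=0
  [3] read 0x42 idx=0: raw=0x45003 flags P=1 W=1 U=0 S=0
  ⇒ fault: PROTECTION_VIOLATION  — 4 lookups

TLB: [["0x605C2C1F", "0x3C"]]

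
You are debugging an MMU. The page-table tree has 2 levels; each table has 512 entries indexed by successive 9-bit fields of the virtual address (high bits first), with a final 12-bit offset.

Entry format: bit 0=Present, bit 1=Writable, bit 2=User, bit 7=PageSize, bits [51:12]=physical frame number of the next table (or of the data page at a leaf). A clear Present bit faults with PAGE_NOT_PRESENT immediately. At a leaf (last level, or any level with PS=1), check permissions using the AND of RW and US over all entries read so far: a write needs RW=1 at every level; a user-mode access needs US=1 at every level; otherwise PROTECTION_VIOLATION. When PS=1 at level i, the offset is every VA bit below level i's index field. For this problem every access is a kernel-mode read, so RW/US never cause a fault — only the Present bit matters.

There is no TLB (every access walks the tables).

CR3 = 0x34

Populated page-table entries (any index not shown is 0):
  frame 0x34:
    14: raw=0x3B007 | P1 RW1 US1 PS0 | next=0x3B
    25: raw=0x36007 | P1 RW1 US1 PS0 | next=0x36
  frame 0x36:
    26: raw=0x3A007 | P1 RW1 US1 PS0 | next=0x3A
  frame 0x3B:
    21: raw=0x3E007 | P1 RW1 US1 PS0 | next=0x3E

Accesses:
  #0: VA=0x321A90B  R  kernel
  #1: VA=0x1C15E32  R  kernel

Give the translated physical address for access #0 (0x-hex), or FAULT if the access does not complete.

Per-access translation:
#0 VA=0x321A90B (r,kernel):
  lvl0: tbl 0x34, slot 25 ⇒ 0x36007 (P1/RW1/US1/PS0)
  lvl1: tbl 0x36, slot 26 ⇒ 0x3A007 (P1/RW1/US1/PS0)
  ✓ 0x3A90B  — 2 lookups
#1 VA=0x1C15E32 (r,kernel):
  lvl0: tbl 0x34, slot 14 ⇒ 0x3B007 (P1/RW1/US1/PS0)
  lvl1: tbl 0x3B, slot 21 ⇒ 0x3E007 (P1/RW1/US1/PS0)
  ✓ 0x3EE32  — 2 lookups

Access #0 PA: 0x3A90B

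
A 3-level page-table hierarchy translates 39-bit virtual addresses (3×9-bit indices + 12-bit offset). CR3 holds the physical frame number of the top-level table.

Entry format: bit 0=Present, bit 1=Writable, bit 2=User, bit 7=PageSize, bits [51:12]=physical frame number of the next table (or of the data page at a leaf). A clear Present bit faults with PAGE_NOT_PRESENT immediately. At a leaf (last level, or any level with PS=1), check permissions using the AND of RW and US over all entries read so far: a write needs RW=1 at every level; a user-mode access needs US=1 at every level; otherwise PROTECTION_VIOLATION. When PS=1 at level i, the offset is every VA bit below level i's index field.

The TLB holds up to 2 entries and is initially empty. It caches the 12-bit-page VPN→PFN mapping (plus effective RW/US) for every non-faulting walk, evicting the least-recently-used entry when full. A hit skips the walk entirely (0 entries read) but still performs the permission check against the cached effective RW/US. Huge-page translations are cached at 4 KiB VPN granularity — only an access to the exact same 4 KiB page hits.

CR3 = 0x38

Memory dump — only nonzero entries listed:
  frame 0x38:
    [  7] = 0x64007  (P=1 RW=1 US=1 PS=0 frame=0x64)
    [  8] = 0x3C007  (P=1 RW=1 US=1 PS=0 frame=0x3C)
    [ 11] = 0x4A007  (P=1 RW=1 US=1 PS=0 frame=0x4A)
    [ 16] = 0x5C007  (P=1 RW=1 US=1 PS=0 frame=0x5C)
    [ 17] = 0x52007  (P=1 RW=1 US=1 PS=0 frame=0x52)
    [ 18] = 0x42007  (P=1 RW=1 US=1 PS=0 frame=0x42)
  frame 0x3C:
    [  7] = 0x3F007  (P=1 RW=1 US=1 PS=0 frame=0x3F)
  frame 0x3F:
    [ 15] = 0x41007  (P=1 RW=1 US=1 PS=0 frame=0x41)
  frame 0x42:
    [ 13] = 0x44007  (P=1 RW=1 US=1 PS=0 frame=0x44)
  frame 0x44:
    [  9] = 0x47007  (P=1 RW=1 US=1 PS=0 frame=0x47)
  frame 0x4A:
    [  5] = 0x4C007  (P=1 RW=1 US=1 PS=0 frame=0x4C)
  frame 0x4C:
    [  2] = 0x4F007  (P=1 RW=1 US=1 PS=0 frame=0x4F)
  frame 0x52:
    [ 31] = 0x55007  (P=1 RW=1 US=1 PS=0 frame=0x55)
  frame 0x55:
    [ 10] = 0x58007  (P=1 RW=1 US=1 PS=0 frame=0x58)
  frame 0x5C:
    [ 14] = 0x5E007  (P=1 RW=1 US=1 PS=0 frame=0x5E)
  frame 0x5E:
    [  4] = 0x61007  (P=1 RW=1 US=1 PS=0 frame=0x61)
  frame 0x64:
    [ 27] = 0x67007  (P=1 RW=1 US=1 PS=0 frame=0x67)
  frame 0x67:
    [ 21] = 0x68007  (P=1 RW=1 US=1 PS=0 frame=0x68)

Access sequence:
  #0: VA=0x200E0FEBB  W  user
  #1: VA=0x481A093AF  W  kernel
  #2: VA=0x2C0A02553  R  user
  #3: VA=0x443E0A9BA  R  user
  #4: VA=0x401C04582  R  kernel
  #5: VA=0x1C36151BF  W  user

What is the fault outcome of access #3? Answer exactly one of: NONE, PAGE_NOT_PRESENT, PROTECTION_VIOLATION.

Walk each access:
#0 VA=0x200E0FEBB (w,user):
  L0 @0x38[8] → 0x3C007  P=1,RW=1,US=1,PS=0
  L1 @0x3C[7] → 0x3F007  P=1,RW=1,US=1,PS=0
  L2 @0x3F[15] → 0x41007  P=1,RW=1,US=1,PS=0
  ⇒ phys 0x41EBB  [3 reads]
#1 VA=0x481A093AF (w,kernel):
  L0 @0x38[18] → 0x42007  P=1,RW=1,US=1,PS=0
  L1 @0x42[13] → 0x44007  P=1,RW=1,US=1,PS=0
  L2 @0x44[9] → 0x47007  P=1,RW=1,US=1,PS=0
  ⇒ phys 0x473AF  [3 reads]
#2 VA=0x2C0A02553 (r,user):
  L0 @0x38[11] → 0x4A007  P=1,RW=1,US=1,PS=0
  L1 @0x4A[5] → 0x4C007  P=1,RW=1,US=1,PS=0
  L2 @0x4C[2] → 0x4F007  P=1,RW=1,US=1,PS=0
  ⇒ phys 0x4F553  [3 reads]
#3 VA=0x443E0A9BA (r,user):
  L0 @0x38[17] → 0x52007  P=1,RW=1,US=1,PS=0
  L1 @0x52[31] → 0x55007  P=1,RW=1,US=1,PS=0
  L2 @0x55[10] → 0x58007  P=1,RW=1,US=1,PS=0
  ⇒ phys 0x589BA  [3 reads]
#4 VA=0x401C04582 (r,kernel):
  L0 @0x38[16] → 0x5C007  P=1,RW=1,US=1,PS=0
  L1 @0x5C[14] → 0x5E007  P=1,RW=1,US=1,PS=0
  L2 @0x5E[4] → 0x61007  P=1,RW=1,US=1,PS=0
  ⇒ phys 0x61582  [3 reads]
#5 VA=0x1C36151BF (w,user):
  L0 @0x38[7] → 0x64007  P=1,RW=1,US=1,PS=0
  L1 @0x64[27] → 0x67007  P=1,RW=1,US=1,PS=0
  L2 @0x67[21] → 0x68007  P=1,RW=1,US=1,PS=0
  ⇒ phys 0x681BF  [3 reads]

Access #3 fault: NONE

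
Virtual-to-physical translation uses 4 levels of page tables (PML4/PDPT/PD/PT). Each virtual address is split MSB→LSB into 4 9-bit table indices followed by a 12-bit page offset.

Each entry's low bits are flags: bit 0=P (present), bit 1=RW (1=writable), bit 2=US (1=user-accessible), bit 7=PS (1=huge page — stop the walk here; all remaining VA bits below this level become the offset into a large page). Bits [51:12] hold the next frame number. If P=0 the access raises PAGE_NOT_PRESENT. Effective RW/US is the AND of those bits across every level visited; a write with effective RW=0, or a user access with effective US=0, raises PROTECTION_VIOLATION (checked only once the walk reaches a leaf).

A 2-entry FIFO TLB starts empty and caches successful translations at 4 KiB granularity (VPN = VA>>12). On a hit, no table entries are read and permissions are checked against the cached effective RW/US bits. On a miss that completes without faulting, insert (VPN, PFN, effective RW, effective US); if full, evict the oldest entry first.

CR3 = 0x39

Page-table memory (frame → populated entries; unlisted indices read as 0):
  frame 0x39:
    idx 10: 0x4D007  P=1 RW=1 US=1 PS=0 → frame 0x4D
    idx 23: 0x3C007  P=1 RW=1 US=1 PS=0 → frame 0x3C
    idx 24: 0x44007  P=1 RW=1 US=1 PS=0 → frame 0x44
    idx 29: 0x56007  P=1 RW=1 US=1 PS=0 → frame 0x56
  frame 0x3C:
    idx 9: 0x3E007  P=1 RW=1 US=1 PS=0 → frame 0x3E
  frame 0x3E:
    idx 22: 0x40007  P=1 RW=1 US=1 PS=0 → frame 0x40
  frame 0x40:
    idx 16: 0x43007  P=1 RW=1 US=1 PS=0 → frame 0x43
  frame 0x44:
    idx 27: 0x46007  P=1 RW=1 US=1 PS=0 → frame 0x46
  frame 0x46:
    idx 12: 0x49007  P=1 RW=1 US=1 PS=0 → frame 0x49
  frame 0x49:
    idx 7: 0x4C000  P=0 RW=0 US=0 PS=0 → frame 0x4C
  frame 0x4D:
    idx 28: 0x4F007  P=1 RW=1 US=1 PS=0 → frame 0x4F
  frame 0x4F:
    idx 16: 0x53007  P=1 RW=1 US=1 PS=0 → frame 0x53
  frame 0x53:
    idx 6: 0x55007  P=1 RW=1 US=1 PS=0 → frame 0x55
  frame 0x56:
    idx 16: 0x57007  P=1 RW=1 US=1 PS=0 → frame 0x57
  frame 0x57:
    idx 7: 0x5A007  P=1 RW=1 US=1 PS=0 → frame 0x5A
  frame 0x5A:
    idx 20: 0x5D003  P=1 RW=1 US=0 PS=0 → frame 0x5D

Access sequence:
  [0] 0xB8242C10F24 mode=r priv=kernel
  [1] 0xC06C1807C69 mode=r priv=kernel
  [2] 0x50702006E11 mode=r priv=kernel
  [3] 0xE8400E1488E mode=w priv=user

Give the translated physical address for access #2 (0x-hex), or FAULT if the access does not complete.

Walk each access:
#0 VA=0xB8242C10F24 (r,kernel):
  L0: frame=0x39 idx=23 entry=0x3C007 [P=1 RW=1 US=1 PS=0]
  L1: frame=0x3C idx=9 entry=0x3E007 [P=1 RW=1 US=1 PS=0]
  L2: frame=0x3E idx=22 entry=0x40007 [P=1 RW=1 US=1 PS=0]
  L3: frame=0x40 idx=16 entry=0x43007 [P=1 RW=1 US=1 PS=0]
  ⇒ phys 0x43F24  [4 reads]
#1 VA=0xC06C1807C69 (r,kernel):
  L0: frame=0x39 idx=24 entry=0x44007 [P=1 RW=1 US=1 PS=0]
  L1: frame=0x44 idx=27 entry=0x46007 [P=1 RW=1 US=1 PS=0]
  L2: frame=0x46 idx=12 entry=0x49007 [P=1 RW=1 US=1 PS=0]
  L3: frame=0x49 idx=7 entry=0x4C000 [P=0 RW=0 US=0 PS=0]
  ⇒ fault: PAGE_NOT_PRESENT  — 4 lookups
#2 VA=0x50702006E11 (r,kernel):
  L0: frame=0x39 idx=10 entry=0x4D007 [P=1 RW=1 US=1 PS=0]
  L1: frame=0x4D idx=28 entry=0x4F007 [P=1 RW=1 US=1 PS=0]
  L2: frame=0x4F idx=16 entry=0x53007 [P=1 RW=1 US=1 PS=0]
  L3: frame=0x53 idx=6 entry=0x55007 [P=1 RW=1 US=1 PS=0]
  ⇒ phys 0x55E11  [4 reads]
#3 VA=0xE8400E1488E (w,user):
  L0: frame=0x39 idx=29 entry=0x56007 [P=1 RW=1 US=1 PS=0]
  L1: frame=0x56 idx=16 entry=0x57007 [P=1 RW=1 US=1 PS=0]
  L2: frame=0x57 idx=7 entry=0x5A007 [P=1 RW=1 US=1 PS=0]
  L3: frame=0x5A idx=20 entry=0x5D003 [P=1 RW=1 US=0 PS=0]
  ⇒ fault: PROTECTION_VIOLATION  — 4 lookups

Access #2 PA: 0x55E11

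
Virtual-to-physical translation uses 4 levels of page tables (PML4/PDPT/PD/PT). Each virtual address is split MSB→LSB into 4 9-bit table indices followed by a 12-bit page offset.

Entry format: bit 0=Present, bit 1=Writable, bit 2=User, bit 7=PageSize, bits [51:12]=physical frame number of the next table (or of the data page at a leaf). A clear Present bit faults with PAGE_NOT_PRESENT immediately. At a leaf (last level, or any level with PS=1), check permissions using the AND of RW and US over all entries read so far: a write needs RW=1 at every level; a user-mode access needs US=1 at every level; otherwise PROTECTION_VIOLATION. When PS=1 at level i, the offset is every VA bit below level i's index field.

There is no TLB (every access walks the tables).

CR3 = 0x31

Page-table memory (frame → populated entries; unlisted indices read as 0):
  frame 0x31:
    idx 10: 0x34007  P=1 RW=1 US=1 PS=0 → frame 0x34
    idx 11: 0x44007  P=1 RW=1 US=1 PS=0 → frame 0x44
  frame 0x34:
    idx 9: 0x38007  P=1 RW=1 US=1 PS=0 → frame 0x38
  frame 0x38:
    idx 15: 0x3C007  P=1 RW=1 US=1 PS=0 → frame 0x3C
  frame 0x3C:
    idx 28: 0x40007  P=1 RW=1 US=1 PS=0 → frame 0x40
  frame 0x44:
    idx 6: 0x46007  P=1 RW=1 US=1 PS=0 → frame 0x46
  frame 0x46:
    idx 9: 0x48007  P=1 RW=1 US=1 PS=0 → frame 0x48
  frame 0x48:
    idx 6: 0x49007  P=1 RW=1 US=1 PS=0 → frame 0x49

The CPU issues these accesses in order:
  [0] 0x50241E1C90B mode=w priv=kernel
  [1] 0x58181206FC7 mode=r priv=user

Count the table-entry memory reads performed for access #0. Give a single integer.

Trace:
#0 VA=0x50241E1C90B (w,kernel):
  L0 @0x31[10] → 0x34007  P=1,RW=1,US=1,PS=0
  L1 @0x34[9] → 0x38007  P=1,RW=1,US=1,PS=0
  L2 @0x38[15] → 0x3C007  P=1,RW=1,US=1,PS=0
  L3 @0x3C[28] → 0x40007  P=1,RW=1,US=1,PS=0
  → PA=0x4090B  (4 entries read)
#1 VA=0x58181206FC7 (r,user):
  L0 @0x31[11] → 0x44007  P=1,RW=1,US=1,PS=0
  L1 @0x44[6] → 0x46007  P=1,RW=1,US=1,PS=0
  L2 @0x46[9] → 0x48007  P=1,RW=1,US=1,PS=0
  L3 @0x48[6] → 0x49007  P=1,RW=1,US=1,PS=0
  → PA=0x49FC7  (4 entries read)

Entries read for #0: 4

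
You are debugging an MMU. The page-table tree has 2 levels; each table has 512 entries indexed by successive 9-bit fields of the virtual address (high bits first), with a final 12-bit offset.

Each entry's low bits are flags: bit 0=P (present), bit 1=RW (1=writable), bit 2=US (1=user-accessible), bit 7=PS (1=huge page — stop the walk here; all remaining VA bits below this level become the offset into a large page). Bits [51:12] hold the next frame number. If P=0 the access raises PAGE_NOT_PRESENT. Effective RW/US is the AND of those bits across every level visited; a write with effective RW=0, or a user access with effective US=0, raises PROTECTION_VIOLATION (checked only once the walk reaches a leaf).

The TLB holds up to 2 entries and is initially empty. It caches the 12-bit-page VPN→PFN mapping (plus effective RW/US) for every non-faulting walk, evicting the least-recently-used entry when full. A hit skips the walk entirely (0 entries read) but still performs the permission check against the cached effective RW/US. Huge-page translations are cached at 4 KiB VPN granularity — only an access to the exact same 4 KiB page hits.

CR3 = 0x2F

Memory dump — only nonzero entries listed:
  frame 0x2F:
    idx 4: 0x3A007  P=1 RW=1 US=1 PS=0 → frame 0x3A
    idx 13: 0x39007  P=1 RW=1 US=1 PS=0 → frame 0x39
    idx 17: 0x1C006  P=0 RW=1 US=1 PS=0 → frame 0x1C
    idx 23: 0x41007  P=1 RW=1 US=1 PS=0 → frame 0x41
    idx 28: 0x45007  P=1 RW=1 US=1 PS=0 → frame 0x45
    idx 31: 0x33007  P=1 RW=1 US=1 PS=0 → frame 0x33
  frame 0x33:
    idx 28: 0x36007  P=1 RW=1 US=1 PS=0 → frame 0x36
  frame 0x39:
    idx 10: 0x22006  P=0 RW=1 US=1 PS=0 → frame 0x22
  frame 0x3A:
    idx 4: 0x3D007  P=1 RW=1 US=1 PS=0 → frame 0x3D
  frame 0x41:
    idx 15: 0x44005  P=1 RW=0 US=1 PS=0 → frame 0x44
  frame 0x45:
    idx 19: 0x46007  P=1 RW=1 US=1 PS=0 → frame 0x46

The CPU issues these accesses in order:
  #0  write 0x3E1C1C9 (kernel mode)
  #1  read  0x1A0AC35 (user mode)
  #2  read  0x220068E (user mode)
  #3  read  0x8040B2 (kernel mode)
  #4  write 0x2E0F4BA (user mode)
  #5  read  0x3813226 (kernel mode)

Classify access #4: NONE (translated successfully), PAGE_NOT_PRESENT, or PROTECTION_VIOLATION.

Walk each access:
#0 VA=0x3E1C1C9 (w,kernel):
  L0: frame=0x2F idx=31 entry=0x33007 [P=1 RW=1 US=1 PS=0]
  L1: frame=0x33 idx=28 entry=0x36007 [P=1 RW=1 US=1 PS=0]
  ⇒ phys 0x361C9  [2 reads]
#1 VA=0x1A0AC35 (r,user):
  L0: frame=0x2F idx=13 entry=0x39007 [P=1 RW=1 US=1 PS=0]
  L1: frame=0x39 idx=10 entry=0x22006 [P=0 RW=1 US=1 PS=0]
  → PAGE_NOT_PRESENT  (2 entries read)
#2 VA=0x220068E (r,user):
  L0: frame=0x2F idx=17 entry=0x1C006 [P=0 RW=1 US=1 PS=0]
  → PAGE_NOT_PRESENT  (1 entries read)
#3 VA=0x8040B2 (r,kernel):
  L0: frame=0x2F idx=4 entry=0x3A007 [P=1 RW=1 US=1 PS=0]
  L1: frame=0x3A idx=4 entry=0x3D007 [P=1 RW=1 US=1 PS=0]
  ⇒ phys 0x3D0B2  [2 reads]
#4 VA=0x2E0F4BA (w,user):
  L0: frame=0x2F idx=23 entry=0x41007 [P=1 RW=1 US=1 PS=0]
  L1: frame=0x41 idx=15 entry=0x44005 [P=1 RW=0 US=1 PS=0]
  → PROTECTION_VIOLATION  (2 entries read)
#5 VA=0x3813226 (r,kernel):
  L0: frame=0x2F idx=28 entry=0x45007 [P=1 RW=1 US=1 PS=0]
  L1: frame=0x45 idx=19 entry=0x46007 [P=1 RW=1 US=1 PS=0]
  ⇒ phys 0x46226  [2 reads]

Access #4 fault: PROTECTION_VIOLATION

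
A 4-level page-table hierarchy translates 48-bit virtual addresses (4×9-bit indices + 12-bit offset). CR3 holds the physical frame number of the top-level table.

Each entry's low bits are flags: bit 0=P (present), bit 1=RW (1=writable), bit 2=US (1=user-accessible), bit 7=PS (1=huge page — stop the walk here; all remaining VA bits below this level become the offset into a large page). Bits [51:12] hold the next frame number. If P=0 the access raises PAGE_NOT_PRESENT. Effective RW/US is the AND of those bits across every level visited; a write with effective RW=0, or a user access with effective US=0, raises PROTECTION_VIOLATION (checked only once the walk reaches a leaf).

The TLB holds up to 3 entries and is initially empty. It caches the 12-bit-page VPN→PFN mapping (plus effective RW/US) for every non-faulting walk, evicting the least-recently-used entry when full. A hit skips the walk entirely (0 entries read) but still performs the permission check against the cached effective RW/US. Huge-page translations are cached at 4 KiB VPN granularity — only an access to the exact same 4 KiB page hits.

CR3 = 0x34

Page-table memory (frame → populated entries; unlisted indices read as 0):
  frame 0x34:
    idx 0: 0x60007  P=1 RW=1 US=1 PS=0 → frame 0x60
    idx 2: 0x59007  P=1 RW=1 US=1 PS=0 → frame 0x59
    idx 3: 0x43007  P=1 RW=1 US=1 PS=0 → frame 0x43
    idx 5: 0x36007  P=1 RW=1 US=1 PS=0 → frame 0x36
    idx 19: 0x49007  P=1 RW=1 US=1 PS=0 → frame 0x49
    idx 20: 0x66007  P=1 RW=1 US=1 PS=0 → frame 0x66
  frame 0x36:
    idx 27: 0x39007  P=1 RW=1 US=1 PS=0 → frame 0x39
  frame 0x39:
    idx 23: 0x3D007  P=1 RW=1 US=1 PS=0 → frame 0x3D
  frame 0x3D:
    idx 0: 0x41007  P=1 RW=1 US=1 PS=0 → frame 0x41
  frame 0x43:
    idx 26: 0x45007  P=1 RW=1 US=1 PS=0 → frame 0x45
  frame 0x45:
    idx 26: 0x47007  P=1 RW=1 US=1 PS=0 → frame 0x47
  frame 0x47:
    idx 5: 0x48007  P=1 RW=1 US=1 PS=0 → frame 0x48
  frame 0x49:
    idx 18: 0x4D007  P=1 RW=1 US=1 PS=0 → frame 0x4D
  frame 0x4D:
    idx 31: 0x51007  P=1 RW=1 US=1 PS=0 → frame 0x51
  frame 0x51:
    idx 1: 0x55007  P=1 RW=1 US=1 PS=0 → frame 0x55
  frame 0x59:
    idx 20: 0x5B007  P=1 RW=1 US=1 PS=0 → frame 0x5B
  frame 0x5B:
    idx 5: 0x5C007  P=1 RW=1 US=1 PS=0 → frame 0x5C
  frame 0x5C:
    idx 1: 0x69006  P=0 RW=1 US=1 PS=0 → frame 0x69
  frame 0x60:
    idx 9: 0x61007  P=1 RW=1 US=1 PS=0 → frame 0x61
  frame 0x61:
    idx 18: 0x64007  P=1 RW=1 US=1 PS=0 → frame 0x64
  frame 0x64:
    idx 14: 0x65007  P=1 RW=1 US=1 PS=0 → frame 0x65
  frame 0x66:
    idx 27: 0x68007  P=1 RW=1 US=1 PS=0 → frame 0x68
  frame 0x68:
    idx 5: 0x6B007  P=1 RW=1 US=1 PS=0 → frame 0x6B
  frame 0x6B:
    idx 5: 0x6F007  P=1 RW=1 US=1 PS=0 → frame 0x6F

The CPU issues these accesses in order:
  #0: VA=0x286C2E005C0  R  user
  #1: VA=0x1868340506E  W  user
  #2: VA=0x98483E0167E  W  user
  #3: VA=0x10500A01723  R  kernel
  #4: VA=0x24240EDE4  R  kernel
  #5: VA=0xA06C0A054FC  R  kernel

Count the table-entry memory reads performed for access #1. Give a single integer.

Trace:
#0 VA=0x286C2E005C0 (r,user):
  L0: frame=0x34 idx=5 entry=0x36007 [P=1 RW=1 US=1 PS=0]
  L1: frame=0x36 idx=27 entry=0x39007 [P=1 RW=1 US=1 PS=0]
  L2: frame=0x39 idx=23 entry=0x3D007 [P=1 RW=1 US=1 PS=0]
  L3: frame=0x3D idx=0 entry=0x41007 [P=1 RW=1 US=1 PS=0]
  ⇒ phys 0x415C0  [4 reads]
#1 VA=0x1868340506E (w,user):
  L0: frame=0x34 idx=3 entry=0x43007 [P=1 RW=1 US=1 PS=0]
  L1: frame=0x43 idx=26 entry=0x45007 [P=1 RW=1 US=1 PS=0]
  L2: frame=0x45 idx=26 entry=0x47007 [P=1 RW=1 US=1 PS=0]
  L3: frame=0x47 idx=5 entry=0x48007 [P=1 RW=1 US=1 PS=0]
  ⇒ phys 0x4806E  [4 reads]
#2 VA=0x98483E0167E (w,user):
  L0: frame=0x34 idx=19 entry=0x49007 [P=1 RW=1 US=1 PS=0]
  L1: frame=0x49 idx=18 entry=0x4D007 [P=1 RW=1 US=1 PS=0]
  L2: frame=0x4D idx=31 entry=0x51007 [P=1 RW=1 US=1 PS=0]
  L3: frame=0x51 idx=1 entry=0x55007 [P=1 RW=1 US=1 PS=0]
  ⇒ phys 0x5567E  [4 reads]
#3 VA=0x10500A01723 (r,kernel):
  L0: frame=0x34 idx=2 entry=0x59007 [P=1 RW=1 US=1 PS=0]
  L1: frame=0x59 idx=20 entry=0x5B007 [P=1 RW=1 US=1 PS=0]
  L2: frame=0x5B idx=5 entry=0x5C007 [P=1 RW=1 US=1 PS=0]
  L3: frame=0x5C idx=1 entry=0x69006 [P=0 RW=1 US=1 PS=0]
  ⇒ fault: PAGE_NOT_PRESENT  — 4 lookups
#4 VA=0x24240EDE4 (r,kernel):
  L0: frame=0x34 idx=0 entry=0x60007 [P=1 RW=1 US=1 PS=0]
  L1: frame=0x60 idx=9 entry=0x61007 [P=1 RW=1 US=1 PS=0]
  L2: frame=0x61 idx=18 entry=0x64007 [P=1 RW=1 US=1 PS=0]
  L3: frame=0x64 idx=14 entry=0x65007 [P=1 RW=1 US=1 PS=0]
  ⇒ phys 0x65DE4  [4 reads]
#5 VA=0xA06C0A054FC (r,kernel):
  L0: frame=0x34 idx=20 entry=0x66007 [P=1 RW=1 US=1 PS=0]
  L1: frame=0x66 idx=27 entry=0x68007 [P=1 RW=1 US=1 PS=0]
  L2: frame=0x68 idx=5 entry=0x6B007 [P=1 RW=1 US=1 PS=0]
  L3: frame=0x6B idx=5 entry=0x6F007 [P=1 RW=1 US=1 PS=0]
  ⇒ phys 0x6F4FC  [4 reads]

Entries read for #1: 4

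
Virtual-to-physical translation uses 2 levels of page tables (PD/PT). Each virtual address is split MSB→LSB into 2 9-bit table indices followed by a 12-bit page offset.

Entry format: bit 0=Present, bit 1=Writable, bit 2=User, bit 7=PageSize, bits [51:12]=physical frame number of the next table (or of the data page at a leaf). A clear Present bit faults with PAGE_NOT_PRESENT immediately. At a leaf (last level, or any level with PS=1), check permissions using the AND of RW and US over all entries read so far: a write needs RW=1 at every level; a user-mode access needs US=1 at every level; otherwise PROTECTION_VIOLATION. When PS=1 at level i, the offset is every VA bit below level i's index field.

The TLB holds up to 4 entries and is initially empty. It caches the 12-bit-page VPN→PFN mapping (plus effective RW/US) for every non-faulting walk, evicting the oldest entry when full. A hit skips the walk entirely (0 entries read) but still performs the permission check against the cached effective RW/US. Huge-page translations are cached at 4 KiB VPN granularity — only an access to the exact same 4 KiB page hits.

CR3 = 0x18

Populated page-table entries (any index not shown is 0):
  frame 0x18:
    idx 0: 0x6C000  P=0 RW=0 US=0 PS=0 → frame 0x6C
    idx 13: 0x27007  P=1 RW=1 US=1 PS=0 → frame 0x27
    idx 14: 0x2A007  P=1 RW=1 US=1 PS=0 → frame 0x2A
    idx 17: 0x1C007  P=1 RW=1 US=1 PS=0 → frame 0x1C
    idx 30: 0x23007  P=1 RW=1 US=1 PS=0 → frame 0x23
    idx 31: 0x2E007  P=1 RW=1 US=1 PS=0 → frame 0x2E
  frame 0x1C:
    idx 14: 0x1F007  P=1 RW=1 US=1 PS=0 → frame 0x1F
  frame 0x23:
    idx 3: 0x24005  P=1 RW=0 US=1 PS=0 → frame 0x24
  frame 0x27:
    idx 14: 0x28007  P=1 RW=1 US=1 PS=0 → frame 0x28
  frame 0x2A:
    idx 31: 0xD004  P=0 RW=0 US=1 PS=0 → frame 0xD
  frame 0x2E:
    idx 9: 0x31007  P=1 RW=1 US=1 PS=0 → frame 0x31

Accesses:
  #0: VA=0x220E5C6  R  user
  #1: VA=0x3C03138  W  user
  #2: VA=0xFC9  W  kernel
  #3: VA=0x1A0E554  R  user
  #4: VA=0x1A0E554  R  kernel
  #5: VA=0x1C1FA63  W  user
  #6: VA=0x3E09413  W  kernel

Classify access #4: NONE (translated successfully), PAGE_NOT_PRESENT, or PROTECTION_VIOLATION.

Walk each access:
#0 VA=0x220E5C6 (r,user):
  lvl0: tbl 0x18, slot 17 ⇒ 0x1C007 (P1/RW1/US1/PS0)
  lvl1: tbl 0x1C, slot 14 ⇒ 0x1F007 (P1/RW1/US1/PS0)
  → PA=0x1F5C6  (2 entries read)
#1 VA=0x3C03138 (w,user):
  lvl0: tbl 0x18, slot 30 ⇒ 0x23007 (P1/RW1/US1/PS0)
  lvl1: tbl 0x23, slot 3 ⇒ 0x24005 (P1/RW0/US1/PS0)
  ✗ PROTECTION_VIOLATION  [2 reads]
#2 VA=0xFC9 (w,kernel):
  lvl0: tbl 0x18, slot 0 ⇒ 0x6C000 (P0/RW0/US0/PS0)
  ✗ PAGE_NOT_PRESENT  [1 reads]
#3 VA=0x1A0E554 (r,user):
  lvl0: tbl 0x18, slot 13 ⇒ 0x27007 (P1/RW1/US1/PS0)
  lvl1: tbl 0x27, slot 14 ⇒ 0x28007 (P1/RW1/US1/PS0)
  → PA=0x28554  (2 entries read)
#4 VA=0x1A0E554 (r,kernel):
  TLB hit vpn=0x1A0E → PA=0x28554
#5 VA=0x1C1FA63 (w,user):
  lvl0: tbl 0x18, slot 14 ⇒ 0x2A007 (P1/RW1/US1/PS0)
  lvl1: tbl 0x2A, slot 31 ⇒ 0xD004 (P0/RW0/US1/PS0)
  ✗ PAGE_NOT_PRESENT  [2 reads]
#6 VA=0x3E09413 (w,kernel):
  lvl0: tbl 0x18, slot 31 ⇒ 0x2E007 (P1/RW1/US1/PS0)
  lvl1: tbl 0x2E, slot 9 ⇒ 0x31007 (P1/RW1/US1/PS0)
  → PA=0x31413  (2 entries read)

Access #4 fault: NONE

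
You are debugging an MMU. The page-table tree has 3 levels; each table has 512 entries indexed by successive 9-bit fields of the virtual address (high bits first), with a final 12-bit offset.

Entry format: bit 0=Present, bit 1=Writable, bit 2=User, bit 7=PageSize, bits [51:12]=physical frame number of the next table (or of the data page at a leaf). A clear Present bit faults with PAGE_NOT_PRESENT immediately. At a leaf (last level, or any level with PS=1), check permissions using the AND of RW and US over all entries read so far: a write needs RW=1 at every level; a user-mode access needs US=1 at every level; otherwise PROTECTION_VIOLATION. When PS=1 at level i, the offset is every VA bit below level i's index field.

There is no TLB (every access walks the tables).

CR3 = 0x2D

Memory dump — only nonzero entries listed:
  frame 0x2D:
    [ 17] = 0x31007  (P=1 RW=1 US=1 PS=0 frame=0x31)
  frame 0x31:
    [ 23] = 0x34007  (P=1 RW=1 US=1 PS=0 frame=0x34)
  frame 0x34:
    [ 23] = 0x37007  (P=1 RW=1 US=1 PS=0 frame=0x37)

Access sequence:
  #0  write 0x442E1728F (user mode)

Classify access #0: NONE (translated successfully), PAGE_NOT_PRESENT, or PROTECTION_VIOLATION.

Walk each access:
#0 VA=0x442E1728F (w,user):
  lvl0: tbl 0x2D, slot 17 ⇒ 0x31007 (P1/RW1/US1/PS0)
  lvl1: tbl 0x31, slot 23 ⇒ 0x34007 (P1/RW1/US1/PS0)
  lvl2: tbl 0x34, slot 23 ⇒ 0x37007 (P1/RW1/US1/PS0)
  ✓ 0x3728F  — 3 lookups

Access #0 fault: NONE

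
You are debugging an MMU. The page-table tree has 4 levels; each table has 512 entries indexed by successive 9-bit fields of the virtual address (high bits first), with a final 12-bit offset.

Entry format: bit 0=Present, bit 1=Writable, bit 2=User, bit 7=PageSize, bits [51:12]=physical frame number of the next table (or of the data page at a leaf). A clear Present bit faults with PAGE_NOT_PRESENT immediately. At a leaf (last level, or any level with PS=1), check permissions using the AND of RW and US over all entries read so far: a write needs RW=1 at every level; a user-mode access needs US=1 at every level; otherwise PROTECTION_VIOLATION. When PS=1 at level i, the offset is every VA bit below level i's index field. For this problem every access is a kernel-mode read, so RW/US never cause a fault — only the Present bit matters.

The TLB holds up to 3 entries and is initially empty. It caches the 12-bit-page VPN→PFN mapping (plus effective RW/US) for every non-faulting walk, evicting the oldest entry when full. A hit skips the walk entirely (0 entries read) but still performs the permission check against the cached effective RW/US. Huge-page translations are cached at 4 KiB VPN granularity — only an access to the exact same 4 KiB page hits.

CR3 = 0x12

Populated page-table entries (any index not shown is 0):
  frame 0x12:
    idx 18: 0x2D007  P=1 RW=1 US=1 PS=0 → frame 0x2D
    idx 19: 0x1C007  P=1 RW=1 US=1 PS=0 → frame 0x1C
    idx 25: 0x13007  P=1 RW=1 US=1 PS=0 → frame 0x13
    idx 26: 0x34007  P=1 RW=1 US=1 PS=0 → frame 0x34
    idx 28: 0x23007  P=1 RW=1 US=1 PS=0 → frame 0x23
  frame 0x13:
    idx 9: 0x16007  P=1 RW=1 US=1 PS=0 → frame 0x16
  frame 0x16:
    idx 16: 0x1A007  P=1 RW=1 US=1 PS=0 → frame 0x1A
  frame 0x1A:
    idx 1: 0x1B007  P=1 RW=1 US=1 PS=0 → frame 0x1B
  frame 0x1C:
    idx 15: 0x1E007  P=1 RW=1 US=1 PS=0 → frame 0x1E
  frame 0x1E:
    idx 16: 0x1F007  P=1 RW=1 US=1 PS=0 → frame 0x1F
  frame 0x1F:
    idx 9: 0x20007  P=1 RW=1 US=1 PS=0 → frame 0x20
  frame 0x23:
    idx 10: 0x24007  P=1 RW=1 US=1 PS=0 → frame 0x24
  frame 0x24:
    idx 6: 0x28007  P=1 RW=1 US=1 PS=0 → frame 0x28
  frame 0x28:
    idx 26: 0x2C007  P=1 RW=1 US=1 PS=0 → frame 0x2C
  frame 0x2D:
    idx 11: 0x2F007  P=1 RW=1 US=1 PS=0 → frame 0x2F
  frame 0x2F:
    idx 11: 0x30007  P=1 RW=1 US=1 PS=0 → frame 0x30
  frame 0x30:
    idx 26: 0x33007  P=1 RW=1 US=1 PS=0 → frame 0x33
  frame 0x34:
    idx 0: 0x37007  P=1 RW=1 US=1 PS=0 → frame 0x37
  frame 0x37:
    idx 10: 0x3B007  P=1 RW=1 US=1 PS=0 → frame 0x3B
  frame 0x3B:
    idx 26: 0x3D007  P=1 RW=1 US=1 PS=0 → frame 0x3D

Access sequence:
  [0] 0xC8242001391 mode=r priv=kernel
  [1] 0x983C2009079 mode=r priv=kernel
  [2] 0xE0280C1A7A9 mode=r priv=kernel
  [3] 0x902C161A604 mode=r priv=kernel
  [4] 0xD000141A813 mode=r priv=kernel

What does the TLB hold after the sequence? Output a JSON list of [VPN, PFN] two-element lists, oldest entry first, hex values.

Per-access translation:
#0 VA=0xC8242001391 (r,kernel):
  L0 @0x12[25] → 0x13007  P=1,RW=1,US=1,PS=0
  L1 @0x13[9] → 0x16007  P=1,RW=1,US=1,PS=0
  L2 @0x16[16] → 0x1A007  P=1,RW=1,US=1,PS=0
  L3 @0x1A[1] → 0x1B007  P=1,RW=1,US=1,PS=0
  ✓ 0x1B391  — 4 lookups
#1 VA=0x983C2009079 (r,kernel):
  L0 @0x12[19] → 0x1C007  P=1,RW=1,US=1,PS=0
  L1 @0x1C[15] → 0x1E007  P=1,RW=1,US=1,PS=0
  L2 @0x1E[16] → 0x1F007  P=1,RW=1,US=1,PS=0
  L3 @0x1F[9] → 0x20007  P=1,RW=1,US=1,PS=0
  ✓ 0x20079  — 4 lookups
#2 VA=0xE0280C1A7A9 (r,kernel):
  L0 @0x12[28] → 0x23007  P=1,RW=1,US=1,PS=0
  L1 @0x23[10] → 0x24007  P=1,RW=1,US=1,PS=0
  L2 @0x24[6] → 0x28007  P=1,RW=1,US=1,PS=0
  L3 @0x28[26] → 0x2C007  P=1,RW=1,US=1,PS=0
  ✓ 0x2C7A9  — 4 lookups
#3 VA=0x902C161A604 (r,kernel):
  L0 @0x12[18] → 0x2D007  P=1,RW=1,US=1,PS=0
  L1 @0x2D[11] → 0x2F007  P=1,RW=1,US=1,PS=0
  L2 @0x2F[11] → 0x30007  P=1,RW=1,US=1,PS=0
  L3 @0x30[26] → 0x33007  P=1,RW=1,US=1,PS=0
  ✓ 0x33604  — 4 lookups
#4 VA=0xD000141A813 (r,kernel):
  L0 @0x12[26] → 0x34007  P=1,RW=1,US=1,PS=0
  L1 @0x34[0] → 0x37007  P=1,RW=1,US=1,PS=0
  L2 @0x37[10] → 0x3B007  P=1,RW=1,US=1,PS=0
  L3 @0x3B[26] → 0x3D007  P=1,RW=1,US=1,PS=0
  ✓ 0x3D813  — 4 lookups

TLB: [["0xE0280C1A", "0x2C"], ["0x902C161A", "0x33"], ["0xD000141A", "0x3D"]]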